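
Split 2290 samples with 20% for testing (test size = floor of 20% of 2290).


Test = ⌊2290·20/100⌋ = 458
Train = 2290 - 458 = 1832

Train: 1832, Test: 458


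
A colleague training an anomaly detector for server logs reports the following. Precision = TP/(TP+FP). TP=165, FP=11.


Precision = TP/(TP+FP)
= 165/(165+11)
= 165/176 = 93.75%

93.75%


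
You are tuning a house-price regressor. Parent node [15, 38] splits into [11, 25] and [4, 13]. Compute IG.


Parent = [15, 38], H_parent = 0.8595
H_left = 0.888 (n=36), H_right = 0.7871 (n=17)
H_children = (36/53)·0.888 + (17/53)·0.7871 = 0.8556
IG = 0.8595 - 0.8556 = 0.0039

0.0039


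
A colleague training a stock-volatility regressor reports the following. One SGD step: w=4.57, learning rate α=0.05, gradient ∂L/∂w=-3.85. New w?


w_new = w - α·∇
= 4.57 - 0.05·-3.85
= 4.57 + 0.1925
= 4.7625

4.7625


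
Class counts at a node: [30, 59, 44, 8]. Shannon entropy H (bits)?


Probabilities: [30/141, 59/141, 44/141, 8/141] ≈ [0.2128, 0.4184, 0.3121, 0.0567]
H = -((30/141)·log₂(30/141) + (59/141)·log₂(59/141) + (44/141)·log₂(44/141) + (8/141)·log₂(8/141))
  = 1.7601 bits

1.7601 bits


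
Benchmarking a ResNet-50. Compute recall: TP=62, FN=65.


Recall = TP/(TP+FN)
= 62/(62+65)
= 62/127 = 48.82%

48.82%


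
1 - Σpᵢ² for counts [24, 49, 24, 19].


Probabilities: [24/116, 49/116, 24/116, 19/116] ≈ [0.2069, 0.4224, 0.2069, 0.1638]
Σpᵢ² = (576 + 2401 + 576 + 361)/116² = 3914/13456
Gini = 1 - Σpᵢ² = 1 - 3914/13456 = 0.7091

0.7091


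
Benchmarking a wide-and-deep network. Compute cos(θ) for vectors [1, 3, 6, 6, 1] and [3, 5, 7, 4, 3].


A·B = 1·3 + 3·5 + 6·7 + 6·4 + 1·3 = 87
‖A‖ = √83 = 9.1104, ‖B‖ = √108 = 10.3923
cos = 87/(√83·√108) = 87/√8964 = 0.9189

0.9189


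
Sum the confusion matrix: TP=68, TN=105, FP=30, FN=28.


Total = TP + TN + FP + FN
= 68 + 105 + 30 + 28
= 231
(Predicted positive: 98, predicted negative: 133)

231


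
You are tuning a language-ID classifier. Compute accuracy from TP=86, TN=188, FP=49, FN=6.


Accuracy = (TP+TN)/(TP+TN+FP+FN)
= (86+188)/(329)
= 274/329 = 83.28%

83.28%


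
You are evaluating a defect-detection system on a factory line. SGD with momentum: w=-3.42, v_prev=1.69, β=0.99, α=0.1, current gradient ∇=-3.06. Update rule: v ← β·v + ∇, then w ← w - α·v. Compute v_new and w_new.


v_new = 0.99·1.69 - 3.06 = 1.6731 - 3.06 = -1.3869
w_new = -3.42 - 0.1·-1.3869 = -3.42 + 0.13869 = -3.28131

v_new=-1.3869, w_new=-3.28131


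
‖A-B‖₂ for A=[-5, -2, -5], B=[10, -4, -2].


d = √((-5-10)² + (-2+ 4)² + (-5+ 2)²)
  = √(225 + 4 + 9)
  = √238 = 15.4272

15.4272


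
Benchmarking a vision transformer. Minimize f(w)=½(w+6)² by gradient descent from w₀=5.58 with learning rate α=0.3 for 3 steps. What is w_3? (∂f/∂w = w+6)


step 1: grad = 5.58+6 = 11.58; w = 5.58 - 0.3·(11.58) = 2.106
step 2: grad = 2.106+6 = 8.106; w = 2.106 - 0.3·(8.106) = -0.3258
step 3: grad = -0.3258+6 = 5.6742; w = -0.3258 - 0.3·(5.6742) = -2.02806

-2.02806


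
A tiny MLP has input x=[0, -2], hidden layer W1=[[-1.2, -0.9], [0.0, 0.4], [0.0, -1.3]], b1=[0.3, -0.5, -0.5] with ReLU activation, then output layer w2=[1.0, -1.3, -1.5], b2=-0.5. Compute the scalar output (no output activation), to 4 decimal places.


z1[0] = (-1.2)·(0) + (-0.9)·(-2) + 0.3 = 2.1
z1[1] = (0.0)·(0) + (0.4)·(-2) - 0.5 = -1.3
z1[2] = (0.0)·(0) + (-1.3)·(-2) - 0.5 = 2.1
h = ReLU(z1) = [2.1, 0.0, 2.1]
output = (1.0)·(2.1) + (-1.3)·(0.0) + (-1.5)·(2.1) - 0.5 = -1.55

-1.55


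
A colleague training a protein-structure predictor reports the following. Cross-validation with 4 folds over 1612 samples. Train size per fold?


Fold size = 1612/4 = 403
Training per fold = 1612 - 403 = 1209

1209


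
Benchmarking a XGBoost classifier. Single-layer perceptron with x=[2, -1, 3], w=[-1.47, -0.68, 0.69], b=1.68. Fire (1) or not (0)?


z = (2)·(-1.47) + (-1)·(-0.68) + (3)·(0.69) + 1.68
  = 1.49
step(z) = 1 (z≥0)

1


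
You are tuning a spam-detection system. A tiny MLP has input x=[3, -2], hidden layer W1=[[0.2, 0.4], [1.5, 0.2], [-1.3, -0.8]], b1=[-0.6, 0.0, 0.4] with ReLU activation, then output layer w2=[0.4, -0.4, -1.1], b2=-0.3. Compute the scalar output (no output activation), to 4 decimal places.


z1[0] = (0.2)·(3) + (0.4)·(-2) - 0.6 = -0.8
z1[1] = (1.5)·(3) + (0.2)·(-2) + 0.0 = 4.1
z1[2] = (-1.3)·(3) + (-0.8)·(-2) + 0.4 = -1.9
h = ReLU(z1) = [0.0, 4.1, 0.0]
output = (0.4)·(0.0) + (-0.4)·(4.1) + (-1.1)·(0.0) - 0.3 = -1.94

-1.94


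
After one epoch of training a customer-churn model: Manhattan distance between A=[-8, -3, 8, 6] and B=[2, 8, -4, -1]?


d = |-8-2| + |-3-8| + |8+ 4| + |6+ 1|
  = 10 + 11 + 12 + 7
  = 40

40


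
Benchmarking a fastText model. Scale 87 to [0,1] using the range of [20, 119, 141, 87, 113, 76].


min=20, max=141
(87-20)/(141-20) = 67/121 = 0.5537

0.5537


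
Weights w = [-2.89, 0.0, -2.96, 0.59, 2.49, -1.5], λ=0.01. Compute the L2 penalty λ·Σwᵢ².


‖w‖₂² = (-2.89)² + (0.0)² + (-2.96)² + (0.59)² + (2.49)² + (-1.5)²
     = 8.3521 + 0 + 8.7616 + 0.3481 + 6.2001 + 2.25
     = 25.9119
λ·‖w‖₂² = 0.01·25.9119 = 0.259119

0.259119


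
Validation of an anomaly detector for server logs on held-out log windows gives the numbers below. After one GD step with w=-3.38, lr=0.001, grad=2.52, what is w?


w_new = w - α·∇
= -3.38 - 0.001·2.52
= -3.38 - 0.00252
= -3.38252

-3.38252


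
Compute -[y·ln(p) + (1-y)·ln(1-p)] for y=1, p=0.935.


BCE = -[y·ln(p) + (1-y)·ln(1-p)]
= -1·ln(0.935) - 0
= -ln(0.935) = 0.0672

0.0672


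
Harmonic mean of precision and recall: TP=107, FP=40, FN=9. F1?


Precision = 107/147 = 0.7279
Recall = 107/116 = 0.9224
F1 = 2·P·R/(P+R) = 2·TP/(2·TP+FP+FN) = 214/(214+40+9) = 214/263 = 0.8137

0.8137


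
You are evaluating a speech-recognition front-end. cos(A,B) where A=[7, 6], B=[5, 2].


A·B = 7·5 + 6·2 = 47
‖A‖ = √85 = 9.2195, ‖B‖ = √29 = 5.3852
cos = 47/(√85·√29) = 47/√2465 = 0.9466

0.9466


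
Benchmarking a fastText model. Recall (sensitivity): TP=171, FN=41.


Recall = TP/(TP+FN)
= 171/(171+41)
= 171/212 = 80.66%

80.66%


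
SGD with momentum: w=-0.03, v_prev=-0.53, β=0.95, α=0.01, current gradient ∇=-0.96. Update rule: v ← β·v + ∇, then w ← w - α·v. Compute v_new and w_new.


v_new = 0.95·-0.53 - 0.96 = -0.5035 - 0.96 = -1.4635
w_new = -0.03 - 0.01·-1.4635 = -0.03 + 0.014635 = -0.015365

v_new=-1.4635, w_new=-0.015365


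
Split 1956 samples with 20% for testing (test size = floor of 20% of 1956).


Test = ⌊1956·20/100⌋ = 391
Train = 1956 - 391 = 1565

Train: 1565, Test: 391


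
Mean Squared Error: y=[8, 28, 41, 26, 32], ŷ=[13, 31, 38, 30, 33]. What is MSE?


Squared errors: (8-13)²=25, (28-31)²=9, (41-38)²=9, (26-30)²=16, (32-33)²=1
Sum = 60
MSE = 60/5 = 12

12


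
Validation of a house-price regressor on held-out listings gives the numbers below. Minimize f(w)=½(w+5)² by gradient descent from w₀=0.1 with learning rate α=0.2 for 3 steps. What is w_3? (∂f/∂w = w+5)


step 1: grad = 0.1+5 = 5.1; w = 0.1 - 0.2·(5.1) = -0.92
step 2: grad = -0.92+5 = 4.08; w = -0.92 - 0.2·(4.08) = -1.736
step 3: grad = -1.736+5 = 3.264; w = -1.736 - 0.2·(3.264) = -2.3888

-2.3888


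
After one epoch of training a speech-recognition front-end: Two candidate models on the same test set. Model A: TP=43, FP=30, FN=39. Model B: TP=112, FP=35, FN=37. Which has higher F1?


Model A: P=43/73=0.589, R=43/82=0.5244, F1=2PR/(P+R)=2TP/(2TP+FP+FN)=86/155=0.5548
Model B: P=112/147=0.7619, R=112/149=0.7517, F1=2PR/(P+R)=2TP/(2TP+FP+FN)=224/296=0.7568
0.5548 < 0.7568 → Model B

Model B


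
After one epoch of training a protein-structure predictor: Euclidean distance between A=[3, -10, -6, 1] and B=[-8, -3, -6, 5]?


d = √((3+ 8)² + (-10+ 3)² + (-6+ 6)² + (1-5)²)
  = √(121 + 49 + 0 + 16)
  = √186 = 13.6382

13.6382


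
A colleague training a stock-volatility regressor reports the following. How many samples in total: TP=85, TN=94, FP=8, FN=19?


Total = TP + TN + FP + FN
= 85 + 94 + 8 + 19
= 206
(Predicted positive: 93, predicted negative: 113)

206


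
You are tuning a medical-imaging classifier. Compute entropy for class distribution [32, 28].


Probabilities: [32/60, 28/60] ≈ [0.5333, 0.4667]
H = -((32/60)·log₂(32/60) + (28/60)·log₂(28/60))
  = 0.9968 bits

0.9968 bits


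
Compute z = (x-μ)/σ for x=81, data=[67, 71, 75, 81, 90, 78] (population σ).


μ = 77, σ = 7.3711
z = (81 - 77)/7.3711 = 0.5427

0.5427


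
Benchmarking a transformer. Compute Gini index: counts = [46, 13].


Probabilities: [46/59, 13/59] ≈ [0.7797, 0.2203]
Σpᵢ² = (2116 + 169)/59² = 2285/3481
Gini = 1 - Σpᵢ² = 1 - 2285/3481 = 0.3436

0.3436


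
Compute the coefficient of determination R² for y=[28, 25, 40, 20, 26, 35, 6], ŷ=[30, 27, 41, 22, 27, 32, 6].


ȳ = 25.7143
SS_res = Σ(y-ŷ)² = 23
SS_tot = Σ(y-ȳ)² = 717.43
R² = 1 - SS_res/SS_tot = 1 - 0.0321 = 0.9679

0.9679


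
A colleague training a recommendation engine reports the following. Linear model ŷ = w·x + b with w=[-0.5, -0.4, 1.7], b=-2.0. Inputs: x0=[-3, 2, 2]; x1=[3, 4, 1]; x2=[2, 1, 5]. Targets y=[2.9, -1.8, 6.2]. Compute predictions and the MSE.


ŷ0 = (-0.5)·(-3) + (-0.4)·(2) + (1.7)·(2) - 2.0 = 2.1
ŷ1 = (-0.5)·(3) + (-0.4)·(4) + (1.7)·(1) - 2.0 = -3.4
ŷ2 = (-0.5)·(2) + (-0.4)·(1) + (1.7)·(5) - 2.0 = 5.1
errors² = [0.64, 2.56, 1.21]
MSE = 4.4100/3 = 1.47

1.47


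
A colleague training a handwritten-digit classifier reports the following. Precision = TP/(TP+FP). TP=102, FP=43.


Precision = TP/(TP+FP)
= 102/(102+43)
= 102/145 = 70.34%

70.34%


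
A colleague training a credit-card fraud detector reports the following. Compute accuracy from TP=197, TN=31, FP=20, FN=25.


Accuracy = (TP+TN)/(TP+TN+FP+FN)
= (197+31)/(273)
= 228/273 = 83.52%

83.52%


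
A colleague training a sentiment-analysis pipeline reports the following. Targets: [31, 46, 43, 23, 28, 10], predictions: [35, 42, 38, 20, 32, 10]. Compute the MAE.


Absolute errors: |31-35|=4, |46-42|=4, |43-38|=5, |23-20|=3, |28-32|=4, |10-10|=0
Sum = 20
MAE = 20/6 = 10/3

10/3


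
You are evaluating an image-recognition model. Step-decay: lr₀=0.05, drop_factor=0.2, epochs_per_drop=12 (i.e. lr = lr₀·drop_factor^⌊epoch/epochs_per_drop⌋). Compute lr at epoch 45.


n_drops = ⌊45/12⌋ = 3
lr = 0.05·0.2^3 = 0.05·0.008 = 0.0004

0.0004


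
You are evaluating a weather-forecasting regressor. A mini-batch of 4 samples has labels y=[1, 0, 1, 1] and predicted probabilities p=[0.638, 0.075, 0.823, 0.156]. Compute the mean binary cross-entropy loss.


L[0] = -ln(0.638) = 0.4494
L[1] = -ln(1-0.075) = -ln(0.925) = 0.078
L[2] = -ln(0.823) = 0.1948
L[3] = -ln(0.156) = 1.8579
mean = (0.4494 + 0.078 + 0.1948 + 1.8579)/4 = 0.645

0.645


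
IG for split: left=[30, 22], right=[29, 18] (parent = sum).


Parent = [59, 40], H_parent = 0.9733
H_left = 0.9829 (n=52), H_right = 0.9601 (n=47)
H_children = (52/99)·0.9829 + (47/99)·0.9601 = 0.9721
IG = 0.9733 - 0.9721 = 0.0012

0.0012


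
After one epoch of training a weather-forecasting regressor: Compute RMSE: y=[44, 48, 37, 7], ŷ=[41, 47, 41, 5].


MSE = 30/4 = 7.5
RMSE = √(30/4) = 2.7386

2.7386


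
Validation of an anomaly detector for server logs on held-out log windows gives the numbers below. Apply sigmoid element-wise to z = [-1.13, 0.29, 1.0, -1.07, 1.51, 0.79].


σ(-1.13) = 1/(1+e^1.13) = 0.2442
σ(0.29) = 1/(1+e^-0.29) = 0.572
σ(1.0) = 1/(1+e^-1.0) = 0.7311
σ(-1.07) = 1/(1+e^1.07) = 0.2554
σ(1.51) = 1/(1+e^-1.51) = 0.8191
σ(0.79) = 1/(1+e^-0.79) = 0.6878
result = [0.2442, 0.572, 0.7311, 0.2554, 0.8191, 0.6878]

[0.2442, 0.572, 0.7311, 0.2554, 0.8191, 0.6878]


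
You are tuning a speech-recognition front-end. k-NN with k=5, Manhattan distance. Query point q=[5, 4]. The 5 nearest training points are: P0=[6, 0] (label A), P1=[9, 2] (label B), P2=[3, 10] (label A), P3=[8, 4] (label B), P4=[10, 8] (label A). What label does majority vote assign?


d(q,P0) = 5  (label A)
d(q,P1) = 6  (label B)
d(q,P2) = 8  (label A)
d(q,P3) = 3  (label B)
d(q,P4) = 9  (label A)
Votes: A=3, B=2
Majority → A

A


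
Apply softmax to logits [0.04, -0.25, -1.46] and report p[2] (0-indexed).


Exponentials: e^0.04=1.0408, e^-0.25=0.7788, e^-1.46=0.2322
Sum = 2.0518
Softmax = [0.5073, 0.3796, 0.1132]
p[2] = 0.2322/2.0518 = 0.1132

0.1132


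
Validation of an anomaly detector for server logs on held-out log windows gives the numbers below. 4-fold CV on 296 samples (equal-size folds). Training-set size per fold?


Fold size = 296/4 = 74
Training per fold = 296 - 74 = 222

222


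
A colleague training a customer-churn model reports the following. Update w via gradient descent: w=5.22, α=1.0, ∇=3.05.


w_new = w - α·∇
= 5.22 - 1.0·3.05
= 5.22 - 3.05
= 2.17

2.17


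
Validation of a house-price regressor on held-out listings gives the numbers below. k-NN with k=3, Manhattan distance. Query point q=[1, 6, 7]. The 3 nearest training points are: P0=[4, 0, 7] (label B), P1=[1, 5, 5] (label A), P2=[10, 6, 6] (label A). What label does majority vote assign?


d(q,P0) = 9  (label B)
d(q,P1) = 3  (label A)
d(q,P2) = 10  (label A)
Votes: A=2, B=1
Majority → A

A


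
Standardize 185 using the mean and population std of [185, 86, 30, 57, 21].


μ = 75.8, σ = 59.1317
z = (185 - 75.8)/59.1317 = 1.8467

1.8467


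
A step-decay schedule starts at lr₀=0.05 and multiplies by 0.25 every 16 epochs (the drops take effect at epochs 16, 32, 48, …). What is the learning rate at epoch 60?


n_drops = ⌊60/16⌋ = 3
lr = 0.05·0.25^3 = 0.05·0.015625 = 0.00078125

0.00078125


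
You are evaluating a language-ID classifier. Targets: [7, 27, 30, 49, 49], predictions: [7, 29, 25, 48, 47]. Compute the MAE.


Absolute errors: |7-7|=0, |27-29|=2, |30-25|=5, |49-48|=1, |49-47|=2
Sum = 10
MAE = 10/5 = 2

2


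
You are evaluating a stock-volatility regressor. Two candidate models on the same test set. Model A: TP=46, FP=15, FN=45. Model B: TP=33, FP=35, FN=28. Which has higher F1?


Model A: P=46/61=0.7541, R=46/91=0.5055, F1=2PR/(P+R)=2TP/(2TP+FP+FN)=92/152=0.6053
Model B: P=33/68=0.4853, R=33/61=0.541, F1=2PR/(P+R)=2TP/(2TP+FP+FN)=66/129=0.5116
0.6053 > 0.5116 → Model A

Model A


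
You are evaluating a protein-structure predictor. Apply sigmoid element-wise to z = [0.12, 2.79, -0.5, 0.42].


σ(0.12) = 1/(1+e^-0.12) = 0.53
σ(2.79) = 1/(1+e^-2.79) = 0.9421
σ(-0.5) = 1/(1+e^0.5) = 0.3775
σ(0.42) = 1/(1+e^-0.42) = 0.6035
result = [0.53, 0.9421, 0.3775, 0.6035]

[0.53, 0.9421, 0.3775, 0.6035]


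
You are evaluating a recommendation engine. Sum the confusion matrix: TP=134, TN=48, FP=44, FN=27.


Total = TP + TN + FP + FN
= 134 + 48 + 44 + 27
= 253
(Predicted positive: 178, predicted negative: 75)

253


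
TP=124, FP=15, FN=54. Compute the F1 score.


Precision = 124/139 = 0.8921
Recall = 124/178 = 0.6966
F1 = 2·P·R/(P+R) = 2·TP/(2·TP+FP+FN) = 248/(248+15+54) = 248/317 = 0.7823

0.7823


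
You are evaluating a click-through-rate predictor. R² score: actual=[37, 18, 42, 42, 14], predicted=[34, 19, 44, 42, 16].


ȳ = 30.6
SS_res = Σ(y-ŷ)² = 18
SS_tot = Σ(y-ȳ)² = 735.2
R² = 1 - SS_res/SS_tot = 1 - 0.0245 = 0.9755

0.9755


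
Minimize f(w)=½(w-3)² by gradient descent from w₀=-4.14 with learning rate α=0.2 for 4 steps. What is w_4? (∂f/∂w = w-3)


step 1: grad = -4.14-3 = -7.14; w = -4.14 - 0.2·(-7.14) = -2.712
step 2: grad = -2.712-3 = -5.712; w = -2.712 - 0.2·(-5.712) = -1.5696
step 3: grad = -1.5696-3 = -4.5696; w = -1.5696 - 0.2·(-4.5696) = -0.65568
step 4: grad = -0.65568-3 = -3.65568; w = -0.65568 - 0.2·(-3.65568) = 0.075456

0.075456


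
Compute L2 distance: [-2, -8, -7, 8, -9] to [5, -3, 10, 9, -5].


d = √((-2-5)² + (-8+ 3)² + (-7-10)² + (8-9)² + (-9+ 5)²)
  = √(49 + 25 + 289 + 1 + 16)
  = √380 = 19.4936

19.4936


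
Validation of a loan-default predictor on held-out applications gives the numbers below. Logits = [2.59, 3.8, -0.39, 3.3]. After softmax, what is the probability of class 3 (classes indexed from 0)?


Exponentials: e^2.59=13.3298, e^3.8=44.7012, e^-0.39=0.6771, e^3.3=27.1126
Sum = 85.8207
Softmax = [0.1553, 0.5209, 0.0079, 0.3159]
p[3] = 27.1126/85.8207 = 0.3159

0.3159


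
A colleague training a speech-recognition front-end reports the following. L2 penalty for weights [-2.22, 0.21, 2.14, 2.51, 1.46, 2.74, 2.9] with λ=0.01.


‖w‖₂² = (-2.22)² + (0.21)² + (2.14)² + (2.51)² + (1.46)² + (2.74)² + (2.9)²
     = 4.9284 + 0.0441 + 4.5796 + 6.3001 + 2.1316 + 7.5076 + 8.41
     = 33.9014
λ·‖w‖₂² = 0.01·33.9014 = 0.339014

0.339014


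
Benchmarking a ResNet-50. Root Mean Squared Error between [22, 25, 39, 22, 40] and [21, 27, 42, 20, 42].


MSE = 22/5 = 4.4
RMSE = √(22/5) = 2.0976

2.0976


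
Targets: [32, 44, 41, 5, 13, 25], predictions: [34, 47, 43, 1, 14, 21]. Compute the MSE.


Squared errors: (32-34)²=4, (44-47)²=9, (41-43)²=4, (5-1)²=16, (13-14)²=1, (25-21)²=16
Sum = 50
MSE = 50/6 = 25/3

25/3


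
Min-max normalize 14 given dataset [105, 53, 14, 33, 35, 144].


min=14, max=144
(14-14)/(144-14) = 0/130 = 0.0

0.0


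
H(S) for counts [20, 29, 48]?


Probabilities: [20/97, 29/97, 48/97] ≈ [0.2062, 0.299, 0.4948]
H = -((20/97)·log₂(20/97) + (29/97)·log₂(29/97) + (48/97)·log₂(48/97))
  = 1.4927 bits

1.4927 bits


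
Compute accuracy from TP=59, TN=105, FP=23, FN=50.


Accuracy = (TP+TN)/(TP+TN+FP+FN)
= (59+105)/(237)
= 164/237 = 69.2%

69.2%


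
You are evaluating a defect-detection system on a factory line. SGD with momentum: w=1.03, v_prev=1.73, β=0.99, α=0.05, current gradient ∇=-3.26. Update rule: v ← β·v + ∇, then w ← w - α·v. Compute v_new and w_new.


v_new = 0.99·1.73 - 3.26 = 1.7127 - 3.26 = -1.5473
w_new = 1.03 - 0.05·-1.5473 = 1.03 + 0.077365 = 1.107365

v_new=-1.5473, w_new=1.107365


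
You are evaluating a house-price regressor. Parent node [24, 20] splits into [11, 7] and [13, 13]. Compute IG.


Parent = [24, 20], H_parent = 0.994
H_left = 0.9641 (n=18), H_right = 1 (n=26)
H_children = (18/44)·0.9641 + (26/44)·1 = 0.9853
IG = 0.994 - 0.9853 = 0.0087

0.0087


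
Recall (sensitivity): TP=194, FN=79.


Recall = TP/(TP+FN)
= 194/(194+79)
= 194/273 = 71.06%

71.06%


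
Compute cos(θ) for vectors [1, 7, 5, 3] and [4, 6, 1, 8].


A·B = 1·4 + 7·6 + 5·1 + 3·8 = 75
‖A‖ = √84 = 9.1652, ‖B‖ = √117 = 10.8167
cos = 75/(√84·√117) = 75/√9828 = 0.7565

0.7565


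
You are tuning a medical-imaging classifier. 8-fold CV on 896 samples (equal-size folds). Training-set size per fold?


Fold size = 896/8 = 112
Training per fold = 896 - 112 = 784

784


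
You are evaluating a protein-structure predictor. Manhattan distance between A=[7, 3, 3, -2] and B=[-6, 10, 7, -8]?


d = |7+ 6| + |3-10| + |3-7| + |-2+ 8|
  = 13 + 7 + 4 + 6
  = 30

30


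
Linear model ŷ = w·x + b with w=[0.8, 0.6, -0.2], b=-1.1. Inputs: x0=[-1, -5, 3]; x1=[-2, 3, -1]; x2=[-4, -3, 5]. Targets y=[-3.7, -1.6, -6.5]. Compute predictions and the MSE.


ŷ0 = (0.8)·(-1) + (0.6)·(-5) + (-0.2)·(3) - 1.1 = -5.5
ŷ1 = (0.8)·(-2) + (0.6)·(3) + (-0.2)·(-1) - 1.1 = -0.7
ŷ2 = (0.8)·(-4) + (0.6)·(-3) + (-0.2)·(5) - 1.1 = -7.1
errors² = [3.24, 0.81, 0.36]
MSE = 4.4100/3 = 1.47

1.47


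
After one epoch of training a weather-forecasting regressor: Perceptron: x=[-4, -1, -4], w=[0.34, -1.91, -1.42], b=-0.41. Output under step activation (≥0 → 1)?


z = (-4)·(0.34) + (-1)·(-1.91) + (-4)·(-1.42) - 0.41
  = 5.82
step(z) = 1 (z≥0)

1


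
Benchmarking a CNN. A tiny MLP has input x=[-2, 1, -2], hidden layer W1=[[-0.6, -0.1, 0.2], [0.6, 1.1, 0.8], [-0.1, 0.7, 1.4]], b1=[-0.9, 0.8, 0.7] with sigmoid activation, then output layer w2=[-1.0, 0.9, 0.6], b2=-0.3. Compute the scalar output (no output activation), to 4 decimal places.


z1[0] = (-0.6)·(-2) + (-0.1)·(1) + (0.2)·(-2) - 0.9 = -0.2
z1[1] = (0.6)·(-2) + (1.1)·(1) + (0.8)·(-2) + 0.8 = -0.9
z1[2] = (-0.1)·(-2) + (0.7)·(1) + (1.4)·(-2) + 0.7 = -1.2
h = sigmoid(z1) = [0.4502, 0.2891, 0.2315]
output = (-1.0)·(0.4502) + (0.9)·(0.2891) + (0.6)·(0.2315) - 0.3 = -0.3511

-0.3511


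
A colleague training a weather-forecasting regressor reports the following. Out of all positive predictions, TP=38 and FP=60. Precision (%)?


Precision = TP/(TP+FP)
= 38/(38+60)
= 38/98 = 38.78%

38.78%


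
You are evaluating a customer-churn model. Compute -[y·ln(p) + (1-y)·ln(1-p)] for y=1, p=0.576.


BCE = -[y·ln(p) + (1-y)·ln(1-p)]
= -1·ln(0.576) - 0
= -ln(0.576) = 0.5516

0.5516


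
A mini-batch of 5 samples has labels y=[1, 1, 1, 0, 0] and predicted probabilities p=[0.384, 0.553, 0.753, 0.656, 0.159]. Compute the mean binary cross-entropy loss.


L[0] = -ln(0.384) = 0.9571
L[1] = -ln(0.553) = 0.5924
L[2] = -ln(0.753) = 0.2837
L[3] = -ln(1-0.656) = -ln(0.344) = 1.0671
L[4] = -ln(1-0.159) = -ln(0.841) = 0.1732
mean = (0.9571 + 0.5924 + 0.2837 + 1.0671 + 0.1732)/5 = 0.6147

0.6147


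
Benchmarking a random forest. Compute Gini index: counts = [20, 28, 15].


Probabilities: [20/63, 28/63, 15/63] ≈ [0.3175, 0.4444, 0.2381]
Σpᵢ² = (400 + 784 + 225)/63² = 1409/3969
Gini = 1 - Σpᵢ² = 1 - 1409/3969 = 0.645

0.645


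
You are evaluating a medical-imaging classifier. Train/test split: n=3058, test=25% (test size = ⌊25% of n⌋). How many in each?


Test = ⌊3058·25/100⌋ = 764
Train = 3058 - 764 = 2294

Train: 2294, Test: 764


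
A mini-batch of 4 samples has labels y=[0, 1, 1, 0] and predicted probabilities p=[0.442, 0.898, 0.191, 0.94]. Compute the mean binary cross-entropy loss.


L[0] = -ln(1-0.442) = -ln(0.558) = 0.5834
L[1] = -ln(0.898) = 0.1076
L[2] = -ln(0.191) = 1.6555
L[3] = -ln(1-0.94) = -ln(0.06) = 2.8134
mean = (0.5834 + 0.1076 + 1.6555 + 2.8134)/4 = 1.29

1.29


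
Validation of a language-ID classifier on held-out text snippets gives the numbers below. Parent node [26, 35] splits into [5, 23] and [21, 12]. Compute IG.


Parent = [26, 35], H_parent = 0.9842
H_left = 0.6769 (n=28), H_right = 0.9457 (n=33)
H_children = (28/61)·0.6769 + (33/61)·0.9457 = 0.8223
IG = 0.9842 - 0.8223 = 0.1619

0.1619


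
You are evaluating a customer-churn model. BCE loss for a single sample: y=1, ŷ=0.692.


BCE = -[y·ln(p) + (1-y)·ln(1-p)]
= -1·ln(0.692) - 0
= -ln(0.692) = 0.3682

0.3682


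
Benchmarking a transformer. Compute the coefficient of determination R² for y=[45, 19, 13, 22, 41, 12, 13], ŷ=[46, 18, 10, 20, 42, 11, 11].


ȳ = 23.5714
SS_res = Σ(y-ŷ)² = 21
SS_tot = Σ(y-ȳ)² = 1143.71
R² = 1 - SS_res/SS_tot = 1 - 0.0184 = 0.9816

0.9816


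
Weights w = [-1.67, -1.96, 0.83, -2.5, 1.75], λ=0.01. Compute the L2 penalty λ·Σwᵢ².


‖w‖₂² = (-1.67)² + (-1.96)² + (0.83)² + (-2.5)² + (1.75)²
     = 2.7889 + 3.8416 + 0.6889 + 6.25 + 3.0625
     = 16.6319
λ·‖w‖₂² = 0.01·16.6319 = 0.166319

0.166319


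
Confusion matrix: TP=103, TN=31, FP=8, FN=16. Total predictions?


Total = TP + TN + FP + FN
= 103 + 31 + 8 + 16
= 158
(Predicted positive: 111, predicted negative: 47)

158


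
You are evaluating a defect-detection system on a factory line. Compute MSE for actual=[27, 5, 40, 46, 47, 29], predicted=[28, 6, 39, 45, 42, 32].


Squared errors: (27-28)²=1, (5-6)²=1, (40-39)²=1, (46-45)²=1, (47-42)²=25, (29-32)²=9
Sum = 38
MSE = 38/6 = 19/3

19/3


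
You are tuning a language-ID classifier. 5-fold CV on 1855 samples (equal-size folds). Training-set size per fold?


Fold size = 1855/5 = 371
Training per fold = 1855 - 371 = 1484

1484


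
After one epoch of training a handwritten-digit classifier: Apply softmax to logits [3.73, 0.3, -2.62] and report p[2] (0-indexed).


Exponentials: e^3.73=41.6791, e^0.3=1.3499, e^-2.62=0.0728
Sum = 43.1018
Softmax = [0.967, 0.0313, 0.0017]
p[2] = 0.0728/43.1018 = 0.0017

0.0017


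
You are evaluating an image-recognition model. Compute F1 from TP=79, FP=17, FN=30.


Precision = 79/96 = 0.8229
Recall = 79/109 = 0.7248
F1 = 2·P·R/(P+R) = 2·TP/(2·TP+FP+FN) = 158/(158+17+30) = 158/205 = 0.7707

0.7707


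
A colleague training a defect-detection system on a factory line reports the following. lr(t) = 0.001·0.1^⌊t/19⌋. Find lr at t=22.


n_drops = ⌊22/19⌋ = 1
lr = 0.001·0.1^1 = 0.001·0.1 = 0.0001

0.0001


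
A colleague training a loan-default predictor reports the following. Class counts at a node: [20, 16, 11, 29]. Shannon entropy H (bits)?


Probabilities: [20/76, 16/76, 11/76, 29/76] ≈ [0.2632, 0.2105, 0.1447, 0.3816]
H = -((20/76)·log₂(20/76) + (16/76)·log₂(16/76) + (11/76)·log₂(11/76) + (29/76)·log₂(29/76))
  = 1.9141 bits

1.9141 bits


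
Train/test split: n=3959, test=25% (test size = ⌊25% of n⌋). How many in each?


Test = ⌊3959·25/100⌋ = 989
Train = 3959 - 989 = 2970

Train: 2970, Test: 989


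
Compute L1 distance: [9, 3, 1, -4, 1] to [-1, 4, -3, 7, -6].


d = |9+ 1| + |3-4| + |1+ 3| + |-4-7| + |1+ 6|
  = 10 + 1 + 4 + 11 + 7
  = 33

33


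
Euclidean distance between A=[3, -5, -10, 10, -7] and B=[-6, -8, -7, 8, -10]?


d = √((3+ 6)² + (-5+ 8)² + (-10+ 7)² + (10-8)² + (-7+ 10)²)
  = √(81 + 9 + 9 + 4 + 9)
  = √112 = 10.583

10.583


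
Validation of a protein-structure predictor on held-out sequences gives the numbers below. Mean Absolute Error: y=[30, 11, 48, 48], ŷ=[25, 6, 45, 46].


Absolute errors: |30-25|=5, |11-6|=5, |48-45|=3, |48-46|=2
Sum = 15
MAE = 15/4 = 15/4

15/4


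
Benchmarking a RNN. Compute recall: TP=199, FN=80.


Recall = TP/(TP+FN)
= 199/(199+80)
= 199/279 = 71.33%

71.33%


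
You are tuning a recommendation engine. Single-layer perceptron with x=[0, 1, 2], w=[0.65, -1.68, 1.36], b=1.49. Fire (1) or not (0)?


z = (0)·(0.65) + (1)·(-1.68) + (2)·(1.36) + 1.49
  = 2.53
step(z) = 1 (z≥0)

1


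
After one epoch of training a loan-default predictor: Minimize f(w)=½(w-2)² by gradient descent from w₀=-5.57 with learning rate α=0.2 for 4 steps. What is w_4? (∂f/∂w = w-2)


step 1: grad = -5.57-2 = -7.57; w = -5.57 - 0.2·(-7.57) = -4.056
step 2: grad = -4.056-2 = -6.056; w = -4.056 - 0.2·(-6.056) = -2.8448
step 3: grad = -2.8448-2 = -4.8448; w = -2.8448 - 0.2·(-4.8448) = -1.87584
step 4: grad = -1.87584-2 = -3.87584; w = -1.87584 - 0.2·(-3.87584) = -1.100672

-1.100672


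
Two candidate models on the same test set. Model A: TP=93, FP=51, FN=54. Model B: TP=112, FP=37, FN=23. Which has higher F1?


Model A: P=93/144=0.6458, R=93/147=0.6327, F1=2PR/(P+R)=2TP/(2TP+FP+FN)=186/291=0.6392
Model B: P=112/149=0.7517, R=112/135=0.8296, F1=2PR/(P+R)=2TP/(2TP+FP+FN)=224/284=0.7887
0.6392 < 0.7887 → Model B

Model B


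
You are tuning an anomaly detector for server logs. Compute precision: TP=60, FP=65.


Precision = TP/(TP+FP)
= 60/(60+65)
= 60/125 = 48.0%

48.0%


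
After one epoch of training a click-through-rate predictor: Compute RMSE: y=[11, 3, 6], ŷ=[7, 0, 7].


MSE = 26/3 = 8.6667
RMSE = √(26/3) = 2.9439

2.9439


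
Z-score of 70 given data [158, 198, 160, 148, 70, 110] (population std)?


μ = 140.6667, σ = 40.7213
z = (70 - 140.6667)/40.7213 = -1.7354

-1.7354


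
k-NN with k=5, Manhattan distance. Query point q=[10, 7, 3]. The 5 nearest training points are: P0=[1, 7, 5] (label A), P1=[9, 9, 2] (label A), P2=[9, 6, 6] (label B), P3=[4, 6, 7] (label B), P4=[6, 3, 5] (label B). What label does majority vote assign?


d(q,P0) = 11  (label A)
d(q,P1) = 4  (label A)
d(q,P2) = 5  (label B)
d(q,P3) = 11  (label B)
d(q,P4) = 10  (label B)
Votes: A=2, B=3
Majority → B

B


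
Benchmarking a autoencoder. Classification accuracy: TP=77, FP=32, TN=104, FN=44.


Accuracy = (TP+TN)/(TP+TN+FP+FN)
= (77+104)/(257)
= 181/257 = 70.43%

70.43%


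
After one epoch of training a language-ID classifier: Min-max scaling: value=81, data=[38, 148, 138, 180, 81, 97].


min=38, max=180
(81-38)/(180-38) = 43/142 = 0.3028

0.3028


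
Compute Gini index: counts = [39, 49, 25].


Probabilities: [39/113, 49/113, 25/113] ≈ [0.3451, 0.4336, 0.2212]
Σpᵢ² = (1521 + 2401 + 625)/113² = 4547/12769
Gini = 1 - Σpᵢ² = 1 - 4547/12769 = 0.6439

0.6439


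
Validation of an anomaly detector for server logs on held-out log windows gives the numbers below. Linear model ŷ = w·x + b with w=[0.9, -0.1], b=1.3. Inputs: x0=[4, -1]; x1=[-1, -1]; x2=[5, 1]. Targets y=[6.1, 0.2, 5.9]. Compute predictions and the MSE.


ŷ0 = (0.9)·(4) + (-0.1)·(-1) + 1.3 = 5.0
ŷ1 = (0.9)·(-1) + (-0.1)·(-1) + 1.3 = 0.5
ŷ2 = (0.9)·(5) + (-0.1)·(1) + 1.3 = 5.7
errors² = [1.21, 0.09, 0.04]
MSE = 1.3400/3 = 0.4467

0.4467


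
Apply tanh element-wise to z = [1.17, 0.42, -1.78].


tanh(1.17) = 0.8243
tanh(0.42) = 0.3969
tanh(-1.78) = -0.9447
result = [0.8243, 0.3969, -0.9447]

[0.8243, 0.3969, -0.9447]


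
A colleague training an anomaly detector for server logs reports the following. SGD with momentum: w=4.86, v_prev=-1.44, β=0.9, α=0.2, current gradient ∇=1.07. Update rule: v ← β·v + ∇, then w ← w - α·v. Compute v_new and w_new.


v_new = 0.9·-1.44 + 1.07 = -1.296 + 1.07 = -0.226
w_new = 4.86 - 0.2·-0.226 = 4.86 + 0.0452 = 4.9052

v_new=-0.226, w_new=4.9052


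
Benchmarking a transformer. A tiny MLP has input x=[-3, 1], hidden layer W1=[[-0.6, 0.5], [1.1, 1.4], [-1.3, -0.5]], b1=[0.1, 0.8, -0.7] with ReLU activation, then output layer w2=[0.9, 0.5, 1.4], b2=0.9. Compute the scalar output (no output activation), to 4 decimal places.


z1[0] = (-0.6)·(-3) + (0.5)·(1) + 0.1 = 2.4
z1[1] = (1.1)·(-3) + (1.4)·(1) + 0.8 = -1.1
z1[2] = (-1.3)·(-3) + (-0.5)·(1) - 0.7 = 2.7
h = ReLU(z1) = [2.4, 0.0, 2.7]
output = (0.9)·(2.4) + (0.5)·(0.0) + (1.4)·(2.7) + 0.9 = 6.84

6.84


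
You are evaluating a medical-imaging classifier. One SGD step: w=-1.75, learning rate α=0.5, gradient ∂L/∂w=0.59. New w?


w_new = w - α·∇
= -1.75 - 0.5·0.59
= -1.75 - 0.295
= -2.045

-2.045


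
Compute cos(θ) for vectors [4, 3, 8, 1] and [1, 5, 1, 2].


A·B = 4·1 + 3·5 + 8·1 + 1·2 = 29
‖A‖ = √90 = 9.4868, ‖B‖ = √31 = 5.5678
cos = 29/(√90·√31) = 29/√2790 = 0.549

0.549


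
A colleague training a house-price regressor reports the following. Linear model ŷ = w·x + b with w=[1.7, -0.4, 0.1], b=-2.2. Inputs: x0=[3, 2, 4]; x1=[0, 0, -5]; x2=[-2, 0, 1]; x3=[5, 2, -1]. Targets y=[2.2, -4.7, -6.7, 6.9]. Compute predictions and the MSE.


ŷ0 = (1.7)·(3) + (-0.4)·(2) + (0.1)·(4) - 2.2 = 2.5
ŷ1 = (1.7)·(0) + (-0.4)·(0) + (0.1)·(-5) - 2.2 = -2.7
ŷ2 = (1.7)·(-2) + (-0.4)·(0) + (0.1)·(1) - 2.2 = -5.5
ŷ3 = (1.7)·(5) + (-0.4)·(2) + (0.1)·(-1) - 2.2 = 5.4
errors² = [0.09, 4.0, 1.44, 2.25]
MSE = 7.7800/4 = 1.945

1.945


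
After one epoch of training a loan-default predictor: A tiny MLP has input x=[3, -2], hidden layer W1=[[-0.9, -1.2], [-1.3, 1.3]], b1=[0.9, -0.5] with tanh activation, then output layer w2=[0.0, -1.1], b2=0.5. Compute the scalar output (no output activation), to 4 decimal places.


z1[0] = (-0.9)·(3) + (-1.2)·(-2) + 0.9 = 0.6
z1[1] = (-1.3)·(3) + (1.3)·(-2) - 0.5 = -7.0
h = tanh(z1) = [0.537, -1.0]
output = (0.0)·(0.537) + (-1.1)·(-1.0) + 0.5 = 1.6

1.6


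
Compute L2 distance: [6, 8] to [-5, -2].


d = √((6+ 5)² + (8+ 2)²)
  = √(121 + 100)
  = √221 = 14.8661

14.8661


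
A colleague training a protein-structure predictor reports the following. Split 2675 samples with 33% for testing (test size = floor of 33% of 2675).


Test = ⌊2675·33/100⌋ = 882
Train = 2675 - 882 = 1793

Train: 1793, Test: 882


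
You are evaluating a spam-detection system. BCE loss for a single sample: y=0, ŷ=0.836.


BCE = -[y·ln(p) + (1-y)·ln(1-p)]
= -0 - 1·ln(1-0.836)
= -ln(0.164) = 1.8079

1.8079


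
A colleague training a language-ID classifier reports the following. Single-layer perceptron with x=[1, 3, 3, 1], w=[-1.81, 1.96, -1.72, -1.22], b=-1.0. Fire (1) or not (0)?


z = (1)·(-1.81) + (3)·(1.96) + (3)·(-1.72) + (1)·(-1.22) - 1.0
  = -3.31
step(z) = 0 (z<0)

0


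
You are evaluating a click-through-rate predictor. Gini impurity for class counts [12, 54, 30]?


Probabilities: [12/96, 54/96, 30/96] ≈ [0.125, 0.5625, 0.3125]
Σpᵢ² = (144 + 2916 + 900)/96² = 3960/9216
Gini = 1 - Σpᵢ² = 1 - 3960/9216 = 0.5703

0.5703


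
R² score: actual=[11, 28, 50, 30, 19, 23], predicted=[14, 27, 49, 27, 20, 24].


ȳ = 26.8333
SS_res = Σ(y-ŷ)² = 22
SS_tot = Σ(y-ȳ)² = 874.83
R² = 1 - SS_res/SS_tot = 1 - 0.0251 = 0.9749

0.9749


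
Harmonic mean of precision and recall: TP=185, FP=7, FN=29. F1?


Precision = 185/192 = 0.9635
Recall = 185/214 = 0.8645
F1 = 2·P·R/(P+R) = 2·TP/(2·TP+FP+FN) = 370/(370+7+29) = 370/406 = 0.9113

0.9113


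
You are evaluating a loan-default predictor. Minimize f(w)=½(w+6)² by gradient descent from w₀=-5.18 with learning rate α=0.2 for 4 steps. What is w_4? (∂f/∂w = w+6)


step 1: grad = -5.18+6 = 0.82; w = -5.18 - 0.2·(0.82) = -5.344
step 2: grad = -5.344+6 = 0.656; w = -5.344 - 0.2·(0.656) = -5.4752
step 3: grad = -5.4752+6 = 0.5248; w = -5.4752 - 0.2·(0.5248) = -5.58016
step 4: grad = -5.58016+6 = 0.41984; w = -5.58016 - 0.2·(0.41984) = -5.664128

-5.664128


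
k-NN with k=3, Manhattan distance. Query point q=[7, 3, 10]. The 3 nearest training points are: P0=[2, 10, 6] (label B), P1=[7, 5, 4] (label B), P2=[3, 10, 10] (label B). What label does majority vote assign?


d(q,P0) = 16  (label B)
d(q,P1) = 8  (label B)
d(q,P2) = 11  (label B)
Votes: A=0, B=3
Majority → B

B


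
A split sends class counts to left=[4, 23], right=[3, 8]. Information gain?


Parent = [7, 31], H_parent = 0.6892
H_left = 0.6052 (n=27), H_right = 0.8454 (n=11)
H_children = (27/38)·0.6052 + (11/38)·0.8454 = 0.6747
IG = 0.6892 - 0.6747 = 0.0145

0.0145


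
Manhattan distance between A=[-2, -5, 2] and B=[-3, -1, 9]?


d = |-2+ 3| + |-5+ 1| + |2-9|
  = 1 + 4 + 7
  = 12

12


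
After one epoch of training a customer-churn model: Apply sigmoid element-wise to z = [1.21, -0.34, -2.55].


σ(1.21) = 1/(1+e^-1.21) = 0.7703
σ(-0.34) = 1/(1+e^0.34) = 0.4158
σ(-2.55) = 1/(1+e^2.55) = 0.0724
result = [0.7703, 0.4158, 0.0724]

[0.7703, 0.4158, 0.0724]


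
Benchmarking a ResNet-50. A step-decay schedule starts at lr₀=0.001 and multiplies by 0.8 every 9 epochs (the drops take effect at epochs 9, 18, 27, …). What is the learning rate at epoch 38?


n_drops = ⌊38/9⌋ = 4
lr = 0.001·0.8^4 = 0.001·0.4096 = 0.0004096

0.0004096


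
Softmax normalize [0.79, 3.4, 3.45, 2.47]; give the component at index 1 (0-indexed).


Exponentials: e^0.79=2.2034, e^3.4=29.9641, e^3.45=31.5004, e^2.47=11.8224
Sum = 75.4903
Softmax = [0.0292, 0.3969, 0.4173, 0.1566]
p[1] = 29.9641/75.4903 = 0.3969

0.3969


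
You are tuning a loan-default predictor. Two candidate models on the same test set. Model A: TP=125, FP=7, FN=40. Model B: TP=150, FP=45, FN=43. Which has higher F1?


Model A: P=125/132=0.947, R=125/165=0.7576, F1=2PR/(P+R)=2TP/(2TP+FP+FN)=250/297=0.8418
Model B: P=150/195=0.7692, R=150/193=0.7772, F1=2PR/(P+R)=2TP/(2TP+FP+FN)=300/388=0.7732
0.8418 > 0.7732 → Model A

Model A


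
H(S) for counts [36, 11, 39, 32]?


Probabilities: [36/118, 11/118, 39/118, 32/118] ≈ [0.3051, 0.0932, 0.3305, 0.2712]
H = -((36/118)·log₂(36/118) + (11/118)·log₂(11/118) + (39/118)·log₂(39/118) + (32/118)·log₂(32/118))
  = 1.8801 bits

1.8801 bits


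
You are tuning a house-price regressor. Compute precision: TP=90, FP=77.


Precision = TP/(TP+FP)
= 90/(90+77)
= 90/167 = 53.89%

53.89%


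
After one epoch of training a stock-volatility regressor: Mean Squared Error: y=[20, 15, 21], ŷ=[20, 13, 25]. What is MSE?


Squared errors: (20-20)²=0, (15-13)²=4, (21-25)²=16
Sum = 20
MSE = 20/3 = 20/3

20/3


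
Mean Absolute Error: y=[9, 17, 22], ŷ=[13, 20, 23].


Absolute errors: |9-13|=4, |17-20|=3, |22-23|=1
Sum = 8
MAE = 8/3 = 8/3

8/3


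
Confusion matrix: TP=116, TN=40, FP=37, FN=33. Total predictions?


Total = TP + TN + FP + FN
= 116 + 40 + 37 + 33
= 226
(Predicted positive: 153, predicted negative: 73)

226


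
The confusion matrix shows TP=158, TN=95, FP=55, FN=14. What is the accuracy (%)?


Accuracy = (TP+TN)/(TP+TN+FP+FN)
= (158+95)/(322)
= 253/322 = 78.57%

78.57%


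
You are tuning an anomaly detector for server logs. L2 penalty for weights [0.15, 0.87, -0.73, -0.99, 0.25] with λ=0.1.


‖w‖₂² = (0.15)² + (0.87)² + (-0.73)² + (-0.99)² + (0.25)²
     = 0.0225 + 0.7569 + 0.5329 + 0.9801 + 0.0625
     = 2.3549
λ·‖w‖₂² = 0.1·2.3549 = 0.23549

0.23549


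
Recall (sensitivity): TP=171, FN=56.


Recall = TP/(TP+FN)
= 171/(171+56)
= 171/227 = 75.33%

75.33%


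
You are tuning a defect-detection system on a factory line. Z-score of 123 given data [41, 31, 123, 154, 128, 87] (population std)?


μ = 94, σ = 45.5046
z = (123 - 94)/45.5046 = 0.6373

0.6373


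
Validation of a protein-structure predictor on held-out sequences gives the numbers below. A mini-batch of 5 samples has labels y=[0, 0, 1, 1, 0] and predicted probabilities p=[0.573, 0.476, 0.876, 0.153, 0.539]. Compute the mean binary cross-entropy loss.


L[0] = -ln(1-0.573) = -ln(0.427) = 0.851
L[1] = -ln(1-0.476) = -ln(0.524) = 0.6463
L[2] = -ln(0.876) = 0.1324
L[3] = -ln(0.153) = 1.8773
L[4] = -ln(1-0.539) = -ln(0.461) = 0.7744
mean = (0.851 + 0.6463 + 0.1324 + 1.8773 + 0.7744)/5 = 0.8563

0.8563


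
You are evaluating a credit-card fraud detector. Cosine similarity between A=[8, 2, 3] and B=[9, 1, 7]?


A·B = 8·9 + 2·1 + 3·7 = 95
‖A‖ = √77 = 8.775, ‖B‖ = √131 = 11.4455
cos = 95/(√77·√131) = 95/√10087 = 0.9459

0.9459


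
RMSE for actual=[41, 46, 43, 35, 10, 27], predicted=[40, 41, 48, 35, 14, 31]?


MSE = 83/6 = 13.8333
RMSE = √(83/6) = 3.7193

3.7193


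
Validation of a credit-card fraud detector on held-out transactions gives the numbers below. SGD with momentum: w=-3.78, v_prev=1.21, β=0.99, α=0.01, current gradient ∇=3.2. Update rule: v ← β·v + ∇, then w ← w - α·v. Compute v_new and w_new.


v_new = 0.99·1.21 + 3.2 = 1.1979 + 3.2 = 4.3979
w_new = -3.78 - 0.01·4.3979 = -3.78 - 0.043979 = -3.823979

v_new=4.3979, w_new=-3.823979


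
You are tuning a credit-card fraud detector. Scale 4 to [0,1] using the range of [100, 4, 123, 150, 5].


min=4, max=150
(4-4)/(150-4) = 0/146 = 0.0

0.0


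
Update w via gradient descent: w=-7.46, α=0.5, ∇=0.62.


w_new = w - α·∇
= -7.46 - 0.5·0.62
= -7.46 - 0.31
= -7.77

-7.77


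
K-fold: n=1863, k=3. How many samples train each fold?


Fold size = 1863/3 = 621
Training per fold = 1863 - 621 = 1242

1242


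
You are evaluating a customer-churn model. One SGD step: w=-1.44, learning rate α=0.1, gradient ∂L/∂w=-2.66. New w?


w_new = w - α·∇
= -1.44 - 0.1·-2.66
= -1.44 + 0.266
= -1.174

-1.174


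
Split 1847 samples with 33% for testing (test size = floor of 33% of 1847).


Test = ⌊1847·33/100⌋ = 609
Train = 1847 - 609 = 1238

Train: 1238, Test: 609


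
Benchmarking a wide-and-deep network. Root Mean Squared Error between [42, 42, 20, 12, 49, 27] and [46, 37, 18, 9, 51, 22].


MSE = 83/6 = 13.8333
RMSE = √(83/6) = 3.7193

3.7193


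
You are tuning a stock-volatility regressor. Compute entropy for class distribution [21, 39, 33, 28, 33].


Probabilities: [21/154, 39/154, 33/154, 28/154, 33/154] ≈ [0.1364, 0.2532, 0.2143, 0.1818, 0.2143]
H = -((21/154)·log₂(21/154) + (39/154)·log₂(39/154) + (33/154)·log₂(33/154) + (28/154)·log₂(28/154) + (33/154)·log₂(33/154))
  = 2.2934 bits

2.2934 bits
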